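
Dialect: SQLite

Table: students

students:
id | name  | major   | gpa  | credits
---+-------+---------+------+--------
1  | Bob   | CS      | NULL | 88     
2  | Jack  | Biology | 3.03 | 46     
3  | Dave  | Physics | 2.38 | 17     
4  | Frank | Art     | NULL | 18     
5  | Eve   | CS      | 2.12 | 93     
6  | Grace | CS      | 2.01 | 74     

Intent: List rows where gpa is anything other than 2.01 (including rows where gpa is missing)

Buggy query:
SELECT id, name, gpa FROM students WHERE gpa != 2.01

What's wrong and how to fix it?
Bug: Inequality against NULL is unknown, not true; rows with NULL are dropped

Fix: Add an explicit OR gpa IS NULL to include the missing-value rows

Corrected query:
SELECT id, name, gpa FROM students WHERE gpa != 2.01 OR gpa IS NULL

Result:
id | name  | gpa 
---+-------+-----
1  | Bob   | NULL
2  | Jack  | 3.03
3  | Dave  | 2.38
4  | Frank | NULL
5  | Eve   | 2.12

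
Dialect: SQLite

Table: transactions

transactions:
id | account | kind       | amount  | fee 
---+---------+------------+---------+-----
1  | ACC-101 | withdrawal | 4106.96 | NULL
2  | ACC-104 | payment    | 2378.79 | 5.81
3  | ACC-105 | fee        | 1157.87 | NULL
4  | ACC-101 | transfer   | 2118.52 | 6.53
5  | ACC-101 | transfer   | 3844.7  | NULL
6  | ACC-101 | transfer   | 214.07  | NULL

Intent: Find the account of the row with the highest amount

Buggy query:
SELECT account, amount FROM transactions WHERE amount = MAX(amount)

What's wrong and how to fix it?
Bug: WHERE is evaluated per row; an aggregate over the whole table isn't defined there

Fix: Use a subquery: WHERE amount = (SELECT MAX(amount) FROM transactions)

Corrected query:
SELECT account, amount FROM transactions WHERE amount = (SELECT MAX(amount) FROM transactions)

Result:
account | amount 
--------+--------
ACC-101 | 4106.96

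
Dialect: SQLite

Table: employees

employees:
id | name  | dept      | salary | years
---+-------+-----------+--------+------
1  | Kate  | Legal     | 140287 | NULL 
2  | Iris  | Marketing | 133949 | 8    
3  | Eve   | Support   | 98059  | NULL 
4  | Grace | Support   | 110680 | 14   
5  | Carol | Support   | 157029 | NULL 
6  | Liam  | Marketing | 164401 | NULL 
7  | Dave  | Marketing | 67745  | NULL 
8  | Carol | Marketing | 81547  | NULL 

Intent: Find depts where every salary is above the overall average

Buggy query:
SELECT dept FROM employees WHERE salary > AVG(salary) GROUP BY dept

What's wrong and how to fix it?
Bug: WHERE evaluates per row before aggregation, so AVG() is unavailable

Fix: Use a subquery for AVG and a HAVING MIN(...) filter so the condition holds for every row in the group

Corrected query:
SELECT dept FROM employees GROUP BY dept HAVING MIN(salary) > (SELECT AVG(salary) FROM employees)

Result:
dept 
-----
Legal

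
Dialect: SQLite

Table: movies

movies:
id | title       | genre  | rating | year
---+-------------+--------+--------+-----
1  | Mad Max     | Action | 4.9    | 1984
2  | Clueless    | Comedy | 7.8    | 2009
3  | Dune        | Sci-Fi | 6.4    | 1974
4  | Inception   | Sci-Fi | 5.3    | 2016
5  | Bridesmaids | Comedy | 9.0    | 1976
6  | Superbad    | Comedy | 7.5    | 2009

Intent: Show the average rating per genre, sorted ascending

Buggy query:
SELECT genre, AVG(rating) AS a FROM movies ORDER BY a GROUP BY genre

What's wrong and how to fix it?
Bug: GROUP BY must precede ORDER BY

Fix: Reorder: SELECT … FROM … GROUP BY … ORDER BY …

Corrected query:
SELECT genre, AVG(rating) AS a FROM movies GROUP BY genre ORDER BY a

Result:
genre  | a   
-------+-----
Action | 4.9 
Sci-Fi | 5.85
Comedy | 8.1 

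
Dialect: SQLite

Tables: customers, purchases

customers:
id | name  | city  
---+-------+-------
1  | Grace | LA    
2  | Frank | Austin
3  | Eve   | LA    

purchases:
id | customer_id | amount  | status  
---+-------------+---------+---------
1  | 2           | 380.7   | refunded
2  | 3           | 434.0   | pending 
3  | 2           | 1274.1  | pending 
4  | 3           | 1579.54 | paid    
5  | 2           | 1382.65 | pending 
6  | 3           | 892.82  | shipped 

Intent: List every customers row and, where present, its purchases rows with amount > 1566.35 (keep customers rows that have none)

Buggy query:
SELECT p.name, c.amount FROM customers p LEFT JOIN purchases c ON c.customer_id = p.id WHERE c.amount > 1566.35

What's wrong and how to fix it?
Bug: Filtering c.amount in WHERE discards the NULL rows produced by LEFT JOIN, turning it into an inner join

Fix: Put 'c.amount > 1566.35' in the JOIN's ON clause instead of WHERE

Corrected query:
SELECT p.name, c.amount FROM customers p LEFT JOIN purchases c ON c.customer_id = p.id AND c.amount > 1566.35

Result:
name  | amount 
------+--------
Grace | NULL   
Frank | NULL   
Eve   | 1579.54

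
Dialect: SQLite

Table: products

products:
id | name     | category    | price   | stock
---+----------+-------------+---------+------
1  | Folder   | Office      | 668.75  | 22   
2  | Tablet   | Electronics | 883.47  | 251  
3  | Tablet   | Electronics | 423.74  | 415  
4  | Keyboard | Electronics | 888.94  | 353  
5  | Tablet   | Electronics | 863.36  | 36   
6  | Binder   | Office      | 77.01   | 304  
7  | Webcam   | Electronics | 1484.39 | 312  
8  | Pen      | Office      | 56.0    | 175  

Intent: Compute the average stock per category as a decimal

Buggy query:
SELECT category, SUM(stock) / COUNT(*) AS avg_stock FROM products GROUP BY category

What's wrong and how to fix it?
Bug: SUM(stock) and COUNT(*) are both integers; the division truncates the fractional part

Fix: Multiply by 1.0 (or CAST to REAL) to force floating-point division

Corrected query:
SELECT category, SUM(stock) * 1.0 / COUNT(*) AS avg_stock FROM products GROUP BY category

Result:
category    | avg_stock
------------+----------
Electronics | 273.4    
Office      | 167      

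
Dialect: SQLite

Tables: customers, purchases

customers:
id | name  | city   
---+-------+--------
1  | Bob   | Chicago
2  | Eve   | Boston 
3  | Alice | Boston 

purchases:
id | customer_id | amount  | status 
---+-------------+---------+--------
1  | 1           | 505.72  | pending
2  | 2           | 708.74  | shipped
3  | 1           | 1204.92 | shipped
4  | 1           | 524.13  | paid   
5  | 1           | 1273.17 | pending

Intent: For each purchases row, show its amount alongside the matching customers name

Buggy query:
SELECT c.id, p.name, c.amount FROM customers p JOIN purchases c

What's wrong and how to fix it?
Bug: Missing join condition: each purchases row is matched to all customers rows instead of just its own

Fix: Add ON c.customer_id = p.id to the JOIN

Corrected query:
SELECT c.id, p.name, c.amount FROM customers p JOIN purchases c ON c.customer_id = p.id

Result:
id | name | amount 
---+------+--------
1  | Bob  | 505.72 
2  | Eve  | 708.74 
3  | Bob  | 1204.92
4  | Bob  | 524.13 
5  | Bob  | 1273.17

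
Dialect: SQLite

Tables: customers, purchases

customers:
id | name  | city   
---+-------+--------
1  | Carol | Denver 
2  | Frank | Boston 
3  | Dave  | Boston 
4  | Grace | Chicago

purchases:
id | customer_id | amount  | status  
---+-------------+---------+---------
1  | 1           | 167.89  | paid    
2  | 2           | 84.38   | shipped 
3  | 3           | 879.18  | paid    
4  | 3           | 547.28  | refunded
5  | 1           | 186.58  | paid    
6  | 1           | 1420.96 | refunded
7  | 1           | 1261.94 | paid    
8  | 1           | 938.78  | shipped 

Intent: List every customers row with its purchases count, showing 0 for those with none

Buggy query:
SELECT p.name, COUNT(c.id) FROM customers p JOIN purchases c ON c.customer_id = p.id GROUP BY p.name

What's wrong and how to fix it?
Bug: An inner join excludes parents with zero children

Fix: Switch to LEFT JOIN to retain unmatched parent rows

Corrected query:
SELECT p.name, COUNT(c.id) FROM customers p LEFT JOIN purchases c ON c.customer_id = p.id GROUP BY p.name

Result:
name  | COUNT(c.id)
------+------------
Carol | 5          
Dave  | 2          
Frank | 1          
Grace | 0          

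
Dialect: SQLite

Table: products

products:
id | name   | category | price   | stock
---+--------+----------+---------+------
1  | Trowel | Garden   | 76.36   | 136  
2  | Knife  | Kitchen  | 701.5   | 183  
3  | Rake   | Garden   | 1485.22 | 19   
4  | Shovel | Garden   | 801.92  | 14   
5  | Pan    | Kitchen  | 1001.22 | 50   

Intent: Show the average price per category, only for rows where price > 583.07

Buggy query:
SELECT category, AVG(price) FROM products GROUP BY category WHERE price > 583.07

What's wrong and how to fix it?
Bug: WHERE cannot follow GROUP BY

Fix: Move the WHERE clause before GROUP BY

Corrected query:
SELECT category, AVG(price) FROM products WHERE price > 583.07 GROUP BY category

Result:
category | AVG(price)
---------+-----------
Garden   | 1143.57   
Kitchen  | 851.36    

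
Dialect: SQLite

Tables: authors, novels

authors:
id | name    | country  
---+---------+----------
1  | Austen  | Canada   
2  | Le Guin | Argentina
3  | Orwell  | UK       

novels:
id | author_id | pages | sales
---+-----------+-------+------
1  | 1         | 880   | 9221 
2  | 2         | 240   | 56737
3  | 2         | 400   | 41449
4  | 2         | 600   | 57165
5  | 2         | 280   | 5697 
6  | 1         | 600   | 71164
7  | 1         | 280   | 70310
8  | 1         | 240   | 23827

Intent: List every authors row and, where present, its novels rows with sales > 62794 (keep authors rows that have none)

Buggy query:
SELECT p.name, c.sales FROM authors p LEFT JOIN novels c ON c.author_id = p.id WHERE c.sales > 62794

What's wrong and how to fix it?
Bug: Filtering c.sales in WHERE discards the NULL rows produced by LEFT JOIN, turning it into an inner join

Fix: Move the right-table condition into the ON clause so unmatched parents are kept

Corrected query:
SELECT p.name, c.sales FROM authors p LEFT JOIN novels c ON c.author_id = p.id AND c.sales > 62794

Result:
name    | sales
--------+------
Austen  | 70310
Austen  | 71164
Le Guin | NULL 
Orwell  | NULL 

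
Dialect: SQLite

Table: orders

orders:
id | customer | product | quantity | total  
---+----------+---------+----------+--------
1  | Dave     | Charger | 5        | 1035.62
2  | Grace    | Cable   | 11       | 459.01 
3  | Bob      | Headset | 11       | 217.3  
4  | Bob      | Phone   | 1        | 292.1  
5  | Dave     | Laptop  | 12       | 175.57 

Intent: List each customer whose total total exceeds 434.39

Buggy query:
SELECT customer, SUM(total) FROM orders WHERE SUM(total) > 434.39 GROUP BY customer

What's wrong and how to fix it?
Bug: Aggregate functions cannot appear in a WHERE clause

Fix: Use HAVING (which filters groups after aggregation) instead of WHERE

Corrected query:
SELECT customer, SUM(total) FROM orders GROUP BY customer HAVING SUM(total) > 434.39

Result:
customer | SUM(total)
---------+-----------
Bob      | 509.4     
Dave     | 1211.19   
Grace    | 459.01    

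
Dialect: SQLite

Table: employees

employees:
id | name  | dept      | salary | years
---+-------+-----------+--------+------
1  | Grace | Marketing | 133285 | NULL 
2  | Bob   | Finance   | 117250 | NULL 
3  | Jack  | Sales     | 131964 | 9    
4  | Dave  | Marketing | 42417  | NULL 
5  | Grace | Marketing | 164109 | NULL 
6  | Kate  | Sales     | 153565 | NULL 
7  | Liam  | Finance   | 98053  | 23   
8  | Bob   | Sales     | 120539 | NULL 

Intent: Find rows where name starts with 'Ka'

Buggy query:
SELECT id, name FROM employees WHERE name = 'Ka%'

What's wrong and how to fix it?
Bug: Wildcards only work with LIKE; '=' treats '%' as a literal character

Fix: Replace '=' with LIKE so 'Ka%' is treated as a pattern

Corrected query:
SELECT id, name FROM employees WHERE name LIKE 'Ka%'

Result:
id | name
---+-----
6  | Kate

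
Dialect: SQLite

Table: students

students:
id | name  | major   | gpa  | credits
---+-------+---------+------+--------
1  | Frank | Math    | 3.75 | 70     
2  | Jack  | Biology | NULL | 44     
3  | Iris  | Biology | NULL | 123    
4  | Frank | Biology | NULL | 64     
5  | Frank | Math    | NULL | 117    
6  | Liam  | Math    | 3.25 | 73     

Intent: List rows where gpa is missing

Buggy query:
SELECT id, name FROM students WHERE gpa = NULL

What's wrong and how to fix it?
Bug: Comparing to NULL with '=' never matches; NULL = NULL is unknown, not true

Fix: Replace '= NULL' with 'IS NULL'

Corrected query:
SELECT id, name FROM students WHERE gpa IS NULL

Result:
id | name 
---+------
2  | Jack 
3  | Iris 
4  | Frank
5  | Frank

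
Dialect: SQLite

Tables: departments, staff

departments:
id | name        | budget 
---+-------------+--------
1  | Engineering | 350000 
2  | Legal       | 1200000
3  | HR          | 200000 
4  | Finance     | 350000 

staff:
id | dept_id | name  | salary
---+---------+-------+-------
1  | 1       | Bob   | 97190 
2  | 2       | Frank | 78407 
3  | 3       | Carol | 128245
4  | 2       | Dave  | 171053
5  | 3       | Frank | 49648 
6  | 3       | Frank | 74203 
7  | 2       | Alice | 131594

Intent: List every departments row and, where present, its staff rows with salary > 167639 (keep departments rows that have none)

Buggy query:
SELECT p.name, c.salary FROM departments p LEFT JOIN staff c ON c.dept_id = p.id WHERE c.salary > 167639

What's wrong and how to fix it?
Bug: Filtering c.salary in WHERE discards the NULL rows produced by LEFT JOIN, turning it into an inner join

Fix: Move the right-table condition into the ON clause so unmatched parents are kept

Corrected query:
SELECT p.name, c.salary FROM departments p LEFT JOIN staff c ON c.dept_id = p.id AND c.salary > 167639

Result:
name        | salary
------------+-------
Engineering | NULL  
Legal       | 171053
HR          | NULL  
Finance     | NULL  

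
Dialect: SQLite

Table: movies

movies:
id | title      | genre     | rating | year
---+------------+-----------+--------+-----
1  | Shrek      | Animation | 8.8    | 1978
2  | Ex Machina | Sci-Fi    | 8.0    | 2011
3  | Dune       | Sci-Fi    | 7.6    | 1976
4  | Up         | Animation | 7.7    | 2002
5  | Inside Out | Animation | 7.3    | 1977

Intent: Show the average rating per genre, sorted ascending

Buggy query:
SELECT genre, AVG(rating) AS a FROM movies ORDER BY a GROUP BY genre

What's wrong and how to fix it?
Bug: ORDER BY appears before GROUP BY; SQL clause order requires GROUP BY first

Fix: Move ORDER BY to the end, after GROUP BY

Corrected query:
SELECT genre, AVG(rating) AS a FROM movies GROUP BY genre ORDER BY a

Result:
genre     | a       
----------+---------
Sci-Fi    | 7.8     
Animation | 7.933333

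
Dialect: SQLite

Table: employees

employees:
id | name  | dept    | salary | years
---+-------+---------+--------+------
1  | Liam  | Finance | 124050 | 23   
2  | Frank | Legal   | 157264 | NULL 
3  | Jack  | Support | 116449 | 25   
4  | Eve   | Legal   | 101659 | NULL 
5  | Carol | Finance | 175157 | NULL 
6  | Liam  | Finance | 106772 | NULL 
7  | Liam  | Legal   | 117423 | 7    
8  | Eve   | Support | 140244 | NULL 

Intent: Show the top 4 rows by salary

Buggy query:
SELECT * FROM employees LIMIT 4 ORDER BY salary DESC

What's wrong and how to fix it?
Bug: LIMIT must come after ORDER BY

Fix: Swap the clauses: ORDER BY first, then LIMIT

Corrected query:
SELECT * FROM employees ORDER BY salary DESC LIMIT 4

Result:
id | name  | dept    | salary | years
---+-------+---------+--------+------
5  | Carol | Finance | 175157 | NULL 
2  | Frank | Legal   | 157264 | NULL 
8  | Eve   | Support | 140244 | NULL 
1  | Liam  | Finance | 124050 | 23   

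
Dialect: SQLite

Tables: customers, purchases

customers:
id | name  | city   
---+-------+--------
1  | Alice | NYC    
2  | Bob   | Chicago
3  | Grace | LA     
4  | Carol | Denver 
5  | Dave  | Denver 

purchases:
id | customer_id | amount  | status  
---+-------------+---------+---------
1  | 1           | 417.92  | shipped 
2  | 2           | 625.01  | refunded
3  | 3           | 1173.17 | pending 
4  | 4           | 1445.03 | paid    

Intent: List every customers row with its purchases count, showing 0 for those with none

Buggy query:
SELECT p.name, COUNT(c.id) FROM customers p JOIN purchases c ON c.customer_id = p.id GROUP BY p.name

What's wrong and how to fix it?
Bug: An inner join excludes parents with zero children

Fix: Switch to LEFT JOIN to retain unmatched parent rows

Corrected query:
SELECT p.name, COUNT(c.id) FROM customers p LEFT JOIN purchases c ON c.customer_id = p.id GROUP BY p.name

Result:
name  | COUNT(c.id)
------+------------
Alice | 1          
Bob   | 1          
Carol | 1          
Dave  | 0          
Grace | 1          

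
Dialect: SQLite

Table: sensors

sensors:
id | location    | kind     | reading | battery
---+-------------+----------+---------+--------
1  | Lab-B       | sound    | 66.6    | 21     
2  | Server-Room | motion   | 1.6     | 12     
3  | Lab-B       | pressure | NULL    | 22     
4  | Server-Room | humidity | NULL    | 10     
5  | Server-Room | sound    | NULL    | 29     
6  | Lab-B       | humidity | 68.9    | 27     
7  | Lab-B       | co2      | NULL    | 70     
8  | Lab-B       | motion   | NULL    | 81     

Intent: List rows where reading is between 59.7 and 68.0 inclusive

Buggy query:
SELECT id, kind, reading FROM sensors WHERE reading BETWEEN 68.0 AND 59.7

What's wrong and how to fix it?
Bug: The bounds are reversed; BETWEEN a AND b requires a <= b to match anything

Fix: Swap the bounds so the smaller value comes first

Corrected query:
SELECT id, kind, reading FROM sensors WHERE reading BETWEEN 59.7 AND 68.0

Result:
id | kind  | reading
---+-------+--------
1  | sound | 66.6   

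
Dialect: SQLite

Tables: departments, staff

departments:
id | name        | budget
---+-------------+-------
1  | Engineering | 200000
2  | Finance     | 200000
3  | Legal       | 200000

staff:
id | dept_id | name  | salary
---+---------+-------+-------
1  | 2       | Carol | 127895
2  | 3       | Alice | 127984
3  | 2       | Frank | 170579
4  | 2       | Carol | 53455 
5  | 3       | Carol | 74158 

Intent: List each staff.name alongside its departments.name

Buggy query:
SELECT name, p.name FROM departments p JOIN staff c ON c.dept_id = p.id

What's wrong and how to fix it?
Bug: 'name' exists in both joined tables, so the database can't tell which one is meant

Fix: Qualify the column with its table alias (c.name)

Corrected query:
SELECT c.name, p.name FROM departments p JOIN staff c ON c.dept_id = p.id

Result:
name  | name   
------+--------
Carol | Finance
Alice | Legal  
Frank | Finance
Carol | Finance
Carol | Legal  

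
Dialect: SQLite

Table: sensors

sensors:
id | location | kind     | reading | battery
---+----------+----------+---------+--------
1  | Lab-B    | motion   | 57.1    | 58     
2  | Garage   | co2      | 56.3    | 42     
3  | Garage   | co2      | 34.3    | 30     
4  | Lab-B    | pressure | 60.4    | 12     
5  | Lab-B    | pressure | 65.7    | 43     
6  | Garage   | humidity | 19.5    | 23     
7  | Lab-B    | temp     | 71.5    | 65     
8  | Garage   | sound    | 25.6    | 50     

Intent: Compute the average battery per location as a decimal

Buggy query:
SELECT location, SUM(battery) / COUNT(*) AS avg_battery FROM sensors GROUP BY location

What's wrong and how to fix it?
Bug: Both operands are integers, so '/' performs integer division and truncates

Fix: Multiply by 1.0 (or CAST to REAL) to force floating-point division

Corrected query:
SELECT location, SUM(battery) * 1.0 / COUNT(*) AS avg_battery FROM sensors GROUP BY location

Result:
location | avg_battery
---------+------------
Garage   | 36.25      
Lab-B    | 44.5       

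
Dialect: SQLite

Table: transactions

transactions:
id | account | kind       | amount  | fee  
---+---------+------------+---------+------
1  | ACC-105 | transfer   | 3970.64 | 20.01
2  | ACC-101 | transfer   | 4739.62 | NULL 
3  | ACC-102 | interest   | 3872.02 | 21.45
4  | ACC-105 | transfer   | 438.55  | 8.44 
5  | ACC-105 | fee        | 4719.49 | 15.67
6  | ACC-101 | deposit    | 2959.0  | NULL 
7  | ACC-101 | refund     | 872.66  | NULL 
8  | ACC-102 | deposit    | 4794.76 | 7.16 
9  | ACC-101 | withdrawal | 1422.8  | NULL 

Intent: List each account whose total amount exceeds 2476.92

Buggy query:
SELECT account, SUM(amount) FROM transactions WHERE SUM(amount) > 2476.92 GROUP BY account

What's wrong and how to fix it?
Bug: Aggregate functions cannot appear in a WHERE clause

Fix: Use HAVING (which filters groups after aggregation) instead of WHERE

Corrected query:
SELECT account, SUM(amount) FROM transactions GROUP BY account HAVING SUM(amount) > 2476.92

Result:
account | SUM(amount)
--------+------------
ACC-101 | 9994.08    
ACC-102 | 8666.78    
ACC-105 | 9128.68    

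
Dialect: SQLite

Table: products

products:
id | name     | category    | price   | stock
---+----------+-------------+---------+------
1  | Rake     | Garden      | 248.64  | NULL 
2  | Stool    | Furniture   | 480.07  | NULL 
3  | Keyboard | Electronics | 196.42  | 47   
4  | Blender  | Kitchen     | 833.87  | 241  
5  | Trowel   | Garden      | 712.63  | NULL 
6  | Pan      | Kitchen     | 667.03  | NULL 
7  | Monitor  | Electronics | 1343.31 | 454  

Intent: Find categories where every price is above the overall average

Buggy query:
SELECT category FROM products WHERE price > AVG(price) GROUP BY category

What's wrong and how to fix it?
Bug: AVG() is an aggregate; it can't sit directly in WHERE

Fix: Compute the overall average in a scalar subquery and compare each group's MIN against it in HAVING

Corrected query:
SELECT category FROM products GROUP BY category HAVING MIN(price) > (SELECT AVG(price) FROM products)

Result:
category
--------
Kitchen 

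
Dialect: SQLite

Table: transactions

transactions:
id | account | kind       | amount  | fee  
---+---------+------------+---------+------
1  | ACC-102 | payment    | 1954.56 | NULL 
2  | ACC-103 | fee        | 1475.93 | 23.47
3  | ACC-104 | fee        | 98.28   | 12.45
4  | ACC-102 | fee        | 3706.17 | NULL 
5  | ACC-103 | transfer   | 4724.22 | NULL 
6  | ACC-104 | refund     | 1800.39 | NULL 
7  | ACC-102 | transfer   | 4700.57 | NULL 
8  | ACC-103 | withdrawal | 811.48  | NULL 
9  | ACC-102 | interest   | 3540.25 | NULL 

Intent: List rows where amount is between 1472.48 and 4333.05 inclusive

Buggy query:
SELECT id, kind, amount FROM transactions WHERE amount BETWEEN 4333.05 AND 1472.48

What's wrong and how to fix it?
Bug: The bounds are reversed; BETWEEN a AND b requires a <= b to match anything

Fix: Write BETWEEN 1472.48 AND 4333.05

Corrected query:
SELECT id, kind, amount FROM transactions WHERE amount BETWEEN 1472.48 AND 4333.05

Result:
id | kind     | amount 
---+----------+--------
1  | payment  | 1954.56
2  | fee      | 1475.93
4  | fee      | 3706.17
6  | refund   | 1800.39
9  | interest | 3540.25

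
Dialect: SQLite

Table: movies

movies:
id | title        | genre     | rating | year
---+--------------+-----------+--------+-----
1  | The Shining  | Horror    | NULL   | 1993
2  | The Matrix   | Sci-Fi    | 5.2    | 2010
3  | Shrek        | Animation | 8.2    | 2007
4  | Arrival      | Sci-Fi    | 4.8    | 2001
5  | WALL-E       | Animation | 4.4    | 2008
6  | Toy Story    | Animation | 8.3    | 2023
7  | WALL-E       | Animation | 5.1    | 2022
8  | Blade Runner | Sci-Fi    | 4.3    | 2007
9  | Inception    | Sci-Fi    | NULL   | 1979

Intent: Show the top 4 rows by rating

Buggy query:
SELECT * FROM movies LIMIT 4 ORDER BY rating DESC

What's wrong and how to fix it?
Bug: LIMIT must come after ORDER BY

Fix: Sort with ORDER BY, then apply LIMIT

Corrected query:
SELECT * FROM movies ORDER BY rating DESC LIMIT 4

Result:
id | title      | genre     | rating | year
---+------------+-----------+--------+-----
6  | Toy Story  | Animation | 8.3    | 2023
3  | Shrek      | Animation | 8.2    | 2007
2  | The Matrix | Sci-Fi    | 5.2    | 2010
7  | WALL-E     | Animation | 5.1    | 2022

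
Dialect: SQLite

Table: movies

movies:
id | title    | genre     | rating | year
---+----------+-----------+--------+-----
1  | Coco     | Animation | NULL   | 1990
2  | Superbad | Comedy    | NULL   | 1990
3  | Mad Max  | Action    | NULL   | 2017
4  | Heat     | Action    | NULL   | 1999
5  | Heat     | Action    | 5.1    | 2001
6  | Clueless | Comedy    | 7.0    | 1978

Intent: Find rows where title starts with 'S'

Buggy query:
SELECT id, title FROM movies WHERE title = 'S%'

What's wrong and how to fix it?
Bug: Wildcards only work with LIKE; '=' treats '%' as a literal character

Fix: Replace '=' with LIKE so 'S%' is treated as a pattern

Corrected query:
SELECT id, title FROM movies WHERE title LIKE 'S%'

Result:
id | title   
---+---------
2  | Superbad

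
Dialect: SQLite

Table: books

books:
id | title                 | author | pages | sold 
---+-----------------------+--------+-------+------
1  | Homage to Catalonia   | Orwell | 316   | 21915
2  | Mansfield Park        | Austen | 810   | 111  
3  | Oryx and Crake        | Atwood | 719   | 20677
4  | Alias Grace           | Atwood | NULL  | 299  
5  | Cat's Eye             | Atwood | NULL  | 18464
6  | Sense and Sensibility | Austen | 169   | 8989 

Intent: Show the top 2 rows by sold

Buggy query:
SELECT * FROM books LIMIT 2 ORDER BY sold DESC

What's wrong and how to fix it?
Bug: ORDER BY cannot follow LIMIT; LIMIT is the final clause

Fix: Sort with ORDER BY, then apply LIMIT

Corrected query:
SELECT * FROM books ORDER BY sold DESC LIMIT 2

Result:
id | title               | author | pages | sold 
---+---------------------+--------+-------+------
1  | Homage to Catalonia | Orwell | 316   | 21915
3  | Oryx and Crake      | Atwood | 719   | 20677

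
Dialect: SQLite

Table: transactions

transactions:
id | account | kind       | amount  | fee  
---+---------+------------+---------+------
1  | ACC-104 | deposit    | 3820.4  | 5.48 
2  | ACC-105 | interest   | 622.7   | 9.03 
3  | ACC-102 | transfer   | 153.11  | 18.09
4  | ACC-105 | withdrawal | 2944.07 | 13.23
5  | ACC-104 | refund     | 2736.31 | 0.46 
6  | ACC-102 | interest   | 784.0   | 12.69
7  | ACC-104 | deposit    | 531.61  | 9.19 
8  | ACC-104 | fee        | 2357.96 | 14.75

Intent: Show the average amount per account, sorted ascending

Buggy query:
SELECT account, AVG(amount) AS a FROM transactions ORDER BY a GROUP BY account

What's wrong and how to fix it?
Bug: ORDER BY appears before GROUP BY; SQL clause order requires GROUP BY first

Fix: Reorder: SELECT … FROM … GROUP BY … ORDER BY …

Corrected query:
SELECT account, AVG(amount) AS a FROM transactions GROUP BY account ORDER BY a

Result:
account | a       
--------+---------
ACC-102 | 468.555 
ACC-105 | 1783.385
ACC-104 | 2361.57 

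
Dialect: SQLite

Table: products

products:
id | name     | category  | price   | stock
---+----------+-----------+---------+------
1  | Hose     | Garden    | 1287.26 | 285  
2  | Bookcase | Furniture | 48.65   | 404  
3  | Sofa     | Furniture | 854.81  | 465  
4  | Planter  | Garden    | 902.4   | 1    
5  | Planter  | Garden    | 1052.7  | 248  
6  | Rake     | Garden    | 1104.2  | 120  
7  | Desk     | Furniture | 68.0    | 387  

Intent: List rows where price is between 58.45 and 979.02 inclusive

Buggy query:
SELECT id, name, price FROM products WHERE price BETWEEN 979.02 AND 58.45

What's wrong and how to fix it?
Bug: BETWEEN expects the lower bound first; with 979.02 AND 58.45 the range is empty

Fix: Write BETWEEN 58.45 AND 979.02

Corrected query:
SELECT id, name, price FROM products WHERE price BETWEEN 58.45 AND 979.02

Result:
id | name    | price 
---+---------+-------
3  | Sofa    | 854.81
4  | Planter | 902.4 
7  | Desk    | 68    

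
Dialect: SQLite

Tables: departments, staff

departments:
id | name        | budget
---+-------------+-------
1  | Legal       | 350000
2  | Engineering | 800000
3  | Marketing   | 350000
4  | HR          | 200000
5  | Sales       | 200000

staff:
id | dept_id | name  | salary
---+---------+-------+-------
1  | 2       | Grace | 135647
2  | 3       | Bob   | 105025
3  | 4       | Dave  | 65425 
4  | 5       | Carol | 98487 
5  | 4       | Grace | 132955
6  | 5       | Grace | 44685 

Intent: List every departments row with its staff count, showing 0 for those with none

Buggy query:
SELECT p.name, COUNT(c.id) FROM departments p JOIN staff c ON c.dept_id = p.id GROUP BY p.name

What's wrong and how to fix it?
Bug: INNER JOIN drops departments rows that have no matching staff rows

Fix: Use LEFT JOIN so parents without children still appear (COUNT(c.id) gives 0)

Corrected query:
SELECT p.name, COUNT(c.id) FROM departments p LEFT JOIN staff c ON c.dept_id = p.id GROUP BY p.name

Result:
name        | COUNT(c.id)
------------+------------
Engineering | 1          
HR          | 2          
Legal       | 0          
Marketing   | 1          
Sales       | 2          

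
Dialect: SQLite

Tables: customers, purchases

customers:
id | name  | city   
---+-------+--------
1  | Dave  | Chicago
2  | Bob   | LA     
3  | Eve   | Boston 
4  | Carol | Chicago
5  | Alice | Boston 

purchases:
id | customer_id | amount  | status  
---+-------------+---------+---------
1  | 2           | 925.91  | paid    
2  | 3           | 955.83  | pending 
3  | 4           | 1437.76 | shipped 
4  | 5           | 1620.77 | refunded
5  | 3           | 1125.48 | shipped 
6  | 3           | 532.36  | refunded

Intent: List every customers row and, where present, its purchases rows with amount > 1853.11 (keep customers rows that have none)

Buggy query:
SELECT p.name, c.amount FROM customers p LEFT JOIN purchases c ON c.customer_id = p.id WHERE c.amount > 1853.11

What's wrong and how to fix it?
Bug: Filtering c.amount in WHERE discards the NULL rows produced by LEFT JOIN, turning it into an inner join

Fix: Move the right-table condition into the ON clause so unmatched parents are kept

Corrected query:
SELECT p.name, c.amount FROM customers p LEFT JOIN purchases c ON c.customer_id = p.id AND c.amount > 1853.11

Result:
name  | amount
------+-------
Dave  | NULL  
Bob   | NULL  
Eve   | NULL  
Carol | NULL  
Alice | NULL  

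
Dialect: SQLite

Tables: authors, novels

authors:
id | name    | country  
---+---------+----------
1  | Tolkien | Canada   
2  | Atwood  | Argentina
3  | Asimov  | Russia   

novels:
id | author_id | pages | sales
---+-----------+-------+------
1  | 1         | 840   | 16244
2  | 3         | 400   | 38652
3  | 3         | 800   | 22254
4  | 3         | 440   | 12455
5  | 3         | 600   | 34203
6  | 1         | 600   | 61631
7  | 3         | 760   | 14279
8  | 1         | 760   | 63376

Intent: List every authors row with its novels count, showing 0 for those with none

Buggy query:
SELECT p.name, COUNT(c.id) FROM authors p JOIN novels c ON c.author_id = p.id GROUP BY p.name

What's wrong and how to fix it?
Bug: An inner join excludes parents with zero children

Fix: Switch to LEFT JOIN to retain unmatched parent rows

Corrected query:
SELECT p.name, COUNT(c.id) FROM authors p LEFT JOIN novels c ON c.author_id = p.id GROUP BY p.name

Result:
name    | COUNT(c.id)
--------+------------
Asimov  | 5          
Atwood  | 0          
Tolkien | 3          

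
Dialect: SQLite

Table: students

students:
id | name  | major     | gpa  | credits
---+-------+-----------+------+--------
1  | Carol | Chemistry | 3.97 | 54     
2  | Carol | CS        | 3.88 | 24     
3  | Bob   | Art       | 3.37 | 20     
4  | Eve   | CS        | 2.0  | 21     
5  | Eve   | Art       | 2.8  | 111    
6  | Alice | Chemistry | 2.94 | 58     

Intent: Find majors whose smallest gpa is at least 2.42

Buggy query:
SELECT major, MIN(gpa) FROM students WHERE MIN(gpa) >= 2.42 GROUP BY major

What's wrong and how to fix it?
Bug: MIN() in WHERE is a misuse of aggregate

Fix: Replace WHERE with HAVING after the GROUP BY

Corrected query:
SELECT major, MIN(gpa) FROM students GROUP BY major HAVING MIN(gpa) >= 2.42

Result:
major     | MIN(gpa)
----------+---------
Art       | 2.8     
Chemistry | 2.94    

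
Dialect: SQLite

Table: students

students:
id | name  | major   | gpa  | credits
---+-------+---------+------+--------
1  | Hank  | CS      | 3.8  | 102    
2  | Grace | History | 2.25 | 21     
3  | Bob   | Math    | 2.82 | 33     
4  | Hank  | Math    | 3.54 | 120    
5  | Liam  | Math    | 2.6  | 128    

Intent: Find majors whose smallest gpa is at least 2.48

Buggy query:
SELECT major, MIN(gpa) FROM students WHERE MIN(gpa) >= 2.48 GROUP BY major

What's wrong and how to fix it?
Bug: Aggregates like MIN are computed per group after WHERE runs

Fix: Use HAVING for the per-group MIN condition

Corrected query:
SELECT major, MIN(gpa) FROM students GROUP BY major HAVING MIN(gpa) >= 2.48

Result:
major | MIN(gpa)
------+---------
CS    | 3.8     
Math  | 2.6     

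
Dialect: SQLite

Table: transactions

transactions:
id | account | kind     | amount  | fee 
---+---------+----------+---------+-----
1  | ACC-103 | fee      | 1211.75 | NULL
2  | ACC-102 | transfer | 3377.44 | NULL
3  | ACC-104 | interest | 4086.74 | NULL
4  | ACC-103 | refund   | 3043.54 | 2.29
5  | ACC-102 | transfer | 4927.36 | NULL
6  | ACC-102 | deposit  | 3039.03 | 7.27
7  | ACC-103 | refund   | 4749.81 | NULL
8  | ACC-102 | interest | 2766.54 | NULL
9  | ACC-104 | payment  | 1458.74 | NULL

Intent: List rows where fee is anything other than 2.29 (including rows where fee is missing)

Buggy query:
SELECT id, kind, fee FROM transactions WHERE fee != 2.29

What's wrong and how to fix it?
Bug: Inequality against NULL is unknown, not true; rows with NULL are dropped

Fix: Handle NULL separately with IS NULL alongside the inequality

Corrected query:
SELECT id, kind, fee FROM transactions WHERE fee != 2.29 OR fee IS NULL

Result:
id | kind     | fee 
---+----------+-----
1  | fee      | NULL
2  | transfer | NULL
3  | interest | NULL
5  | transfer | NULL
6  | deposit  | 7.27
7  | refund   | NULL
8  | interest | NULL
9  | payment  | NULL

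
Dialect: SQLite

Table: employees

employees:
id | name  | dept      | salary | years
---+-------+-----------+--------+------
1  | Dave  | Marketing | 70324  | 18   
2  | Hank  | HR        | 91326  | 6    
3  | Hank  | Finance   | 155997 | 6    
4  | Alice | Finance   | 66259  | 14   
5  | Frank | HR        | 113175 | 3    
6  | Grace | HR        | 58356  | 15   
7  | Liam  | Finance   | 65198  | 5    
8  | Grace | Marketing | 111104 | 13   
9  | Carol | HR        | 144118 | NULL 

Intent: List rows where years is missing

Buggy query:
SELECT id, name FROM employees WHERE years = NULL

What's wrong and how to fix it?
Bug: Comparing to NULL with '=' never matches; NULL = NULL is unknown, not true

Fix: Use IS NULL to test for NULL

Corrected query:
SELECT id, name FROM employees WHERE years IS NULL

Result:
id | name 
---+------
9  | Carol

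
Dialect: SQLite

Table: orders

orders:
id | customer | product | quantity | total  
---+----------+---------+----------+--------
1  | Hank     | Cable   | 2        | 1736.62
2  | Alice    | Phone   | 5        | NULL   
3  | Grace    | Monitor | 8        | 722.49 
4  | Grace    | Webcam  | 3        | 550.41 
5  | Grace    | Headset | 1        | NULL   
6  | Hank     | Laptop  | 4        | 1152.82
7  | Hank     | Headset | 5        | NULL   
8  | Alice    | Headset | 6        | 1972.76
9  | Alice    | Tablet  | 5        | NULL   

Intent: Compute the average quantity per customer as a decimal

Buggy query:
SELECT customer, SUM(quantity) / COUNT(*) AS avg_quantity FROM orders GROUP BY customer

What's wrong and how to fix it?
Bug: Both operands are integers, so '/' performs integer division and truncates

Fix: Multiply by 1.0 (or CAST to REAL) to force floating-point division

Corrected query:
SELECT customer, SUM(quantity) * 1.0 / COUNT(*) AS avg_quantity FROM orders GROUP BY customer

Result:
customer | avg_quantity
---------+-------------
Alice    | 5.333333    
Grace    | 4           
Hank     | 3.666667    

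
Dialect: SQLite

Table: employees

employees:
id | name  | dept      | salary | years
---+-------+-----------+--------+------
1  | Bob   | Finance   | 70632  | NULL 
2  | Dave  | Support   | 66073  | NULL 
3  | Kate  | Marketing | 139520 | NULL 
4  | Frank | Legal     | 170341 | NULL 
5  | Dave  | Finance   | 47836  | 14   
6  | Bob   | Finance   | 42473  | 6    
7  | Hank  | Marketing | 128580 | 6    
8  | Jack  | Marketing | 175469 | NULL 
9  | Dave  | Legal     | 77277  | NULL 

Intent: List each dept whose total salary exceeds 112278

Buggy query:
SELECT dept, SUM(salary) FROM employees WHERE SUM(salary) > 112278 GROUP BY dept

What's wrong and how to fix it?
Bug: SUM(salary) is an aggregate, but WHERE filters rows before aggregation

Fix: Use HAVING (which filters groups after aggregation) instead of WHERE

Corrected query:
SELECT dept, SUM(salary) FROM employees GROUP BY dept HAVING SUM(salary) > 112278

Result:
dept      | SUM(salary)
----------+------------
Finance   | 160941     
Legal     | 247618     
Marketing | 443569     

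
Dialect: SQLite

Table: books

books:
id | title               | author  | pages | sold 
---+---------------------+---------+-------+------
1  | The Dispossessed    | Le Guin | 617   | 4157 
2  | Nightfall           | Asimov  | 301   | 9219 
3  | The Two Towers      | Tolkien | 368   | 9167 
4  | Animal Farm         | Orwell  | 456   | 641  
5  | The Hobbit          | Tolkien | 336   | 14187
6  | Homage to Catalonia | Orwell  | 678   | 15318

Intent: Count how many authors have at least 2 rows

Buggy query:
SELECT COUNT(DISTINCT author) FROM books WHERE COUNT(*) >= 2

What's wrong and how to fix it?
Bug: COUNT(*) cannot appear in WHERE; the per-group count doesn't exist yet

Fix: Group first with HAVING COUNT(*) >= 2, then COUNT the resulting groups

Corrected query:
SELECT COUNT(*) FROM (SELECT author FROM books GROUP BY author HAVING COUNT(*) >= 2)

Result:
COUNT(*)
--------
2       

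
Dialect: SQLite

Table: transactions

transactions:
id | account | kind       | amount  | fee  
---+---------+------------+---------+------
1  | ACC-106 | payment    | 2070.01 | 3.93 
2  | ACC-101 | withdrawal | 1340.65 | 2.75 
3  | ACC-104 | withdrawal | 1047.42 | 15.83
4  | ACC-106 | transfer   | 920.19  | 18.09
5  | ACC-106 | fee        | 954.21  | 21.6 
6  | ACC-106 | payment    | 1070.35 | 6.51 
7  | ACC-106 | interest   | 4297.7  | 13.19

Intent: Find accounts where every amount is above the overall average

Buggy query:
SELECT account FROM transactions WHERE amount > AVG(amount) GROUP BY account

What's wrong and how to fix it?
Bug: AVG() is an aggregate; it can't sit directly in WHERE

Fix: Compute the overall average in a scalar subquery and compare each group's MIN against it in HAVING

Corrected query:
SELECT account FROM transactions GROUP BY account HAVING MIN(amount) > (SELECT AVG(amount) FROM transactions)

Result:
(no rows)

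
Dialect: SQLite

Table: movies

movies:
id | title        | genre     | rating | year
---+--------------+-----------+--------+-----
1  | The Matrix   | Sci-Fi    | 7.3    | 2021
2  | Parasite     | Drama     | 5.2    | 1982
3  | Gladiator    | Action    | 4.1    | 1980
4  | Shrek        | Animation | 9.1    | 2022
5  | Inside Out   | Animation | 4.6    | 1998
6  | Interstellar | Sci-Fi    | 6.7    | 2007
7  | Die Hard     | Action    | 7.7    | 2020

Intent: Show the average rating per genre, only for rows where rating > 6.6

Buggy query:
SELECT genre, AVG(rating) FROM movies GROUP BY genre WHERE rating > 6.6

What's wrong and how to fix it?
Bug: Row-level WHERE must come before GROUP BY in the clause order

Fix: Place WHERE between FROM and GROUP BY

Corrected query:
SELECT genre, AVG(rating) FROM movies WHERE rating > 6.6 GROUP BY genre

Result:
genre     | AVG(rating)
----------+------------
Action    | 7.7        
Animation | 9.1        
Sci-Fi    | 7          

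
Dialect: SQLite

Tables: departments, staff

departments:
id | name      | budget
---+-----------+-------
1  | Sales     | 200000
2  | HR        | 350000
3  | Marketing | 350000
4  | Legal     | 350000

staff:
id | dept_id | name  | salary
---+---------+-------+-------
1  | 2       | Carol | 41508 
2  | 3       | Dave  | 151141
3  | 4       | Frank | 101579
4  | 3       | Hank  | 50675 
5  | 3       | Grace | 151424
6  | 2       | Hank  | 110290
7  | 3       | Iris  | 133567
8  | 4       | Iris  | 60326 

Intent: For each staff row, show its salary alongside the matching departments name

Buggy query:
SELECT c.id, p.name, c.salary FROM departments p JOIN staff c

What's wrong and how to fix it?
Bug: JOIN with no ON clause produces a cartesian product; every staff row pairs with every departments row

Fix: Add ON c.dept_id = p.id to the JOIN

Corrected query:
SELECT c.id, p.name, c.salary FROM departments p JOIN staff c ON c.dept_id = p.id

Result:
id | name      | salary
---+-----------+-------
1  | HR        | 41508 
2  | Marketing | 151141
3  | Legal     | 101579
4  | Marketing | 50675 
5  | Marketing | 151424
6  | HR        | 110290
7  | Marketing | 133567
8  | Legal     | 60326 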